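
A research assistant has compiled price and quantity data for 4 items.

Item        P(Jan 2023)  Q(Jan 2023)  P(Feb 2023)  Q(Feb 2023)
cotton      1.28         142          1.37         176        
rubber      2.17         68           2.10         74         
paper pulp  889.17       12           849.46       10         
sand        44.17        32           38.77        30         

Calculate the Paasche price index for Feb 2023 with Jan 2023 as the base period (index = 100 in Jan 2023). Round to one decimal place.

Paasche price index uses current-period quantities as weights.
ΣP(Feb 2023)·Q(Feb 2023) = 1.37×176 + 2.10×74 + 849.46×10 + 38.77×30 = 241.12 + 155.4 + 8494.6 + 1163.1 = 10054.22
ΣP(Jan 2023)·Q(Feb 2023) = 1.28×176 + 2.17×74 + 889.17×10 + 44.17×30 = 225.28 + 160.58 + 8891.7 + 1325.1 = 10602.66
Index = 10054.22 / 10602.66 × 100 = 94.8273

94.8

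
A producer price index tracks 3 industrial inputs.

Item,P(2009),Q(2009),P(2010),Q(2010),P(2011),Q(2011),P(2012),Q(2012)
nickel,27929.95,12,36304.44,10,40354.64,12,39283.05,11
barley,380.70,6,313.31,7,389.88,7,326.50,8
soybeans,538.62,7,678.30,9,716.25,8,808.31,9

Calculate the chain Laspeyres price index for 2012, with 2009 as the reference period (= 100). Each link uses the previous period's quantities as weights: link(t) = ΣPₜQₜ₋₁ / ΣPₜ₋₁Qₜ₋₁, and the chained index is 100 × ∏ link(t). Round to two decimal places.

Link 2009→2010:
ΣP(2010)Q(2009) = 36304.44×12 + 313.31×6 + 678.30×7 = 435653.28 + 1879.86 + 4748.1 = 442281.24
ΣP(2009)Q(2009) = 27929.95×12 + 380.70×6 + 538.62×7 = 335159.4 + 2284.2 + 3770.34 = 341213.94
link = 442281.24/341213.94 = 1.296199
Link 2010→2011:
ΣP(2011)Q(2010) = 40354.64×10 + 389.88×7 + 716.25×9 = 403546.4 + 2729.16 + 6446.25 = 412721.81
ΣP(2010)Q(2010) = 36304.44×10 + 313.31×7 + 678.30×9 = 363044.4 + 2193.17 + 6104.7 = 371342.27
link = 412721.81/371342.27 = 1.111432
Link 2011→2012:
ΣP(2012)Q(2011) = 39283.05×12 + 326.50×7 + 808.31×8 = 471396.6 + 2285.5 + 6466.48 = 480148.58
ΣP(2011)Q(2011) = 40354.64×12 + 389.88×7 + 716.25×8 = 484255.68 + 2729.16 + 5730 = 492714.84
link = 480148.58/492714.84 = 0.974496
Chained index = 100 × 1.296199 × 1.111432 × 0.974496 = 140.3896

140.39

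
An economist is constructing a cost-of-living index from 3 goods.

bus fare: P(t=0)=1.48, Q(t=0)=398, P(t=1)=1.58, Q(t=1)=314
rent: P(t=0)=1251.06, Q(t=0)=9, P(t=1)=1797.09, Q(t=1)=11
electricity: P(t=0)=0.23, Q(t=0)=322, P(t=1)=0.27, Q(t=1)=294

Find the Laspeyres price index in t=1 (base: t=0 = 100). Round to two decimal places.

Laspeyres price index uses base-period quantities as weights.
ΣP(t=1)·Q(t=0) = 1.58×398 + 1797.09×9 + 0.27×322 = 628.84 + 16173.81 + 86.94 = 16889.59
ΣP(t=0)·Q(t=0) = 1.48×398 + 1251.06×9 + 0.23×322 = 589.04 + 11259.54 + 74.06 = 11922.64
Index = 16889.59 / 11922.64 × 100 = 141.6598

141.66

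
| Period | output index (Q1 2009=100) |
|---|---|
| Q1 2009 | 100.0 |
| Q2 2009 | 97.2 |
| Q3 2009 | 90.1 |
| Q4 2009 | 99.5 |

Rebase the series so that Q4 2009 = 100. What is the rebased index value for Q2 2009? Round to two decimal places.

Rebased(Q2 2009) = 97.2 / 99.5 × 100 = 97.6884

97.69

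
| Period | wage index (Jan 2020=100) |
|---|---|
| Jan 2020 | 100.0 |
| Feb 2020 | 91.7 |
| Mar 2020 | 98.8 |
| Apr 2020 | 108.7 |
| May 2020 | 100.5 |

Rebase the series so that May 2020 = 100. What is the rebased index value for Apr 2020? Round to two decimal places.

Rebased(Apr 2020) = 108.7 / 100.5 × 100 = 108.1592

108.16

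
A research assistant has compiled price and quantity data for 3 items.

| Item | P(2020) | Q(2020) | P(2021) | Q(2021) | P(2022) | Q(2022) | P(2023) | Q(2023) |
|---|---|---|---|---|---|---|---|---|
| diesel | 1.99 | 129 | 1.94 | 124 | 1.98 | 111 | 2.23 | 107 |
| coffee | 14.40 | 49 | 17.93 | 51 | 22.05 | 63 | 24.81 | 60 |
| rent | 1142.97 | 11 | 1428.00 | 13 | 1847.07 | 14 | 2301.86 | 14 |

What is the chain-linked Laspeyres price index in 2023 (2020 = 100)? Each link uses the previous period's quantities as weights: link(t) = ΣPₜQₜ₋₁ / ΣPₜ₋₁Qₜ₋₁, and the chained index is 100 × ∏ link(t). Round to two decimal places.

Link 2020→2021:
ΣP(2021)Q(2020) = 1.94×129 + 17.93×49 + 1428.00×11 = 250.26 + 878.57 + 15708 = 16836.83
ΣP(2020)Q(2020) = 1.99×129 + 14.40×49 + 1142.97×11 = 256.71 + 705.6 + 12572.67 = 13534.98
link = 16836.83/13534.98 = 1.243949
Link 2021→2022:
ΣP(2022)Q(2021) = 1.98×124 + 22.05×51 + 1847.07×13 = 245.52 + 1124.55 + 24011.91 = 25381.98
ΣP(2021)Q(2021) = 1.94×124 + 17.93×51 + 1428.00×13 = 240.56 + 914.43 + 18564 = 19718.99
link = 25381.98/19718.99 = 1.287185
Link 2022→2023:
ΣP(2023)Q(2022) = 2.23×111 + 24.81×63 + 2301.86×14 = 247.53 + 1563.03 + 32226.04 = 34036.6
ΣP(2022)Q(2022) = 1.98×111 + 22.05×63 + 1847.07×14 = 219.78 + 1389.15 + 25858.98 = 27467.91
link = 34036.6/27467.91 = 1.239141
Chained index = 100 × 1.243949 × 1.287185 × 1.239141 = 198.4102

198.41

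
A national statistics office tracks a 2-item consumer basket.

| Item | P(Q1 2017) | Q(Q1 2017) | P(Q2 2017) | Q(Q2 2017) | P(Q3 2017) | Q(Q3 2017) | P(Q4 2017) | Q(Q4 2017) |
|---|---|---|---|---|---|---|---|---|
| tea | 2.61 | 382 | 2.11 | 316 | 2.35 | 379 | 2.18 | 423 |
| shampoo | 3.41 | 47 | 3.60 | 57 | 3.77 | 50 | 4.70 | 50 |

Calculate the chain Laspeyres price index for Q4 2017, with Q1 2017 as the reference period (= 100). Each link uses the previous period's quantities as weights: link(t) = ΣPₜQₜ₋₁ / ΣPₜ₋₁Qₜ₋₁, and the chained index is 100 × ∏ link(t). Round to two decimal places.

Link Q1 2017→Q2 2017:
ΣP(Q2 2017)Q(Q1 2017) = 2.11×382 + 3.60×47 = 806.02 + 169.2 = 975.22
ΣP(Q1 2017)Q(Q1 2017) = 2.61×382 + 3.41×47 = 997.02 + 160.27 = 1157.29
link = 975.22/1157.29 = 0.842676
Link Q2 2017→Q3 2017:
ΣP(Q3 2017)Q(Q2 2017) = 2.35×316 + 3.77×57 = 742.6 + 214.89 = 957.49
ΣP(Q2 2017)Q(Q2 2017) = 2.11×316 + 3.60×57 = 666.76 + 205.2 = 871.96
link = 957.49/871.96 = 1.098089
Link Q3 2017→Q4 2017:
ΣP(Q4 2017)Q(Q3 2017) = 2.18×379 + 4.70×50 = 826.22 + 235 = 1061.22
ΣP(Q3 2017)Q(Q3 2017) = 2.35×379 + 3.77×50 = 890.65 + 188.5 = 1079.15
link = 1061.22/1079.15 = 0.983385
Chained index = 100 × 0.842676 × 1.098089 × 0.983385 = 90.9959

91.00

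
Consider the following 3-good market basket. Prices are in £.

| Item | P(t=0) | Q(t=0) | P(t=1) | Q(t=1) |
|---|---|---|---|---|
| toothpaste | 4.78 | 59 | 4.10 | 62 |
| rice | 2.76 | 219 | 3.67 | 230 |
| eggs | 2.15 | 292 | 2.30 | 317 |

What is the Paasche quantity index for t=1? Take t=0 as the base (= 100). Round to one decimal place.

106.4

Paasche quantity index uses current-period prices as weights.
ΣP(t=1)·Q(t=1) = 4.10×62 + 3.67×230 + 2.30×317 = 254.2 + 844.1 + 729.1 = 1827.4
ΣP(t=1)·Q(t=0) = 4.10×59 + 3.67×219 + 2.30×292 = 241.9 + 803.73 + 671.6 = 1717.23
Index = 1827.4 / 1717.23 × 100 = 106.4156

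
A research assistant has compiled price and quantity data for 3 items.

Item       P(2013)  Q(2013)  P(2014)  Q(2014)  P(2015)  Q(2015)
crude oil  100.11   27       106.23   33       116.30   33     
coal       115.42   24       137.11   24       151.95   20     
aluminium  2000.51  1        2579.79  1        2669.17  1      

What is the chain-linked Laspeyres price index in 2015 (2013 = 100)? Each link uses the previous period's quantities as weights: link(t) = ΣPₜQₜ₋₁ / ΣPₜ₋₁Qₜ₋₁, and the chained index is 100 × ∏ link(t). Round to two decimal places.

126.63

Link 2013→2014:
ΣP(2014)Q(2013) = 106.23×27 + 137.11×24 + 2579.79×1 = 2868.21 + 3290.64 + 2579.79 = 8738.64
ΣP(2013)Q(2013) = 100.11×27 + 115.42×24 + 2000.51×1 = 2702.97 + 2770.08 + 2000.51 = 7473.56
link = 8738.64/7473.56 = 1.169274
Link 2014→2015:
ΣP(2015)Q(2014) = 116.30×33 + 151.95×24 + 2669.17×1 = 3837.9 + 3646.8 + 2669.17 = 10153.87
ΣP(2014)Q(2014) = 106.23×33 + 137.11×24 + 2579.79×1 = 3505.59 + 3290.64 + 2579.79 = 9376.02
link = 10153.87/9376.02 = 1.082962
Chained index = 100 × 1.169274 × 1.082962 = 126.6279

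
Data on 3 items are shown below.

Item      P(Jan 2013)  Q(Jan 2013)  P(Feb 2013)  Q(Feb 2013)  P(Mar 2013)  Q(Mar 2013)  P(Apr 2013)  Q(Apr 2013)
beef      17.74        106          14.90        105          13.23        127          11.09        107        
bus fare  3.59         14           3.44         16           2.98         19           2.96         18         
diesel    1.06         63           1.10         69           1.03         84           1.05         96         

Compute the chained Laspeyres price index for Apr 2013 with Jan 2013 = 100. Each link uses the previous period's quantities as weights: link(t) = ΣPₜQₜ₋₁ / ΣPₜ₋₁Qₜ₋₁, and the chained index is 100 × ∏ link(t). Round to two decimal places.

Link Jan 2013→Feb 2013:
ΣP(Feb 2013)Q(Jan 2013) = 14.90×106 + 3.44×14 + 1.10×63 = 1579.4 + 48.16 + 69.3 = 1696.86
ΣP(Jan 2013)Q(Jan 2013) = 17.74×106 + 3.59×14 + 1.06×63 = 1880.44 + 50.26 + 66.78 = 1997.48
link = 1696.86/1997.48 = 0.849500
Link Feb 2013→Mar 2013:
ΣP(Mar 2013)Q(Feb 2013) = 13.23×105 + 2.98×16 + 1.03×69 = 1389.15 + 47.68 + 71.07 = 1507.9
ΣP(Feb 2013)Q(Feb 2013) = 14.90×105 + 3.44×16 + 1.10×69 = 1564.5 + 55.04 + 75.9 = 1695.44
link = 1507.9/1695.44 = 0.889386
Link Mar 2013→Apr 2013:
ΣP(Apr 2013)Q(Mar 2013) = 11.09×127 + 2.96×19 + 1.05×84 = 1408.43 + 56.24 + 88.2 = 1552.87
ΣP(Mar 2013)Q(Mar 2013) = 13.23×127 + 2.98×19 + 1.03×84 = 1680.21 + 56.62 + 86.52 = 1823.35
link = 1552.87/1823.35 = 0.851658
Chained index = 100 × 0.849500 × 0.889386 × 0.851658 = 64.3456

64.35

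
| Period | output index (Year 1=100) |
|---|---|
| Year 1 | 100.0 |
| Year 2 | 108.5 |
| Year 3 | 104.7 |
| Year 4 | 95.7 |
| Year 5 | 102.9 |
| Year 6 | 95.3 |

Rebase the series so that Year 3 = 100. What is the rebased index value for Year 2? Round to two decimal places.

Rebased(Year 2) = 108.5 / 104.7 × 100 = 103.6294

103.63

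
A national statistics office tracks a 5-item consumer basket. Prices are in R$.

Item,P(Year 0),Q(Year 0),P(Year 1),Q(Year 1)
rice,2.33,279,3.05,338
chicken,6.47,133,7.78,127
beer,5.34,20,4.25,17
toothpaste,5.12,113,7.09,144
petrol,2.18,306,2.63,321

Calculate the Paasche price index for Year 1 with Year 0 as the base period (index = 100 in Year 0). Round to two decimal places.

126.12

Paasche price index uses current-period quantities as weights.
ΣP(Year 1)·Q(Year 1) = 3.05×338 + 7.78×127 + 4.25×17 + 7.09×144 + 2.63×321 = 1030.9 + 988.06 + 72.25 + 1020.96 + 844.23 = 3956.4
ΣP(Year 0)·Q(Year 1) = 2.33×338 + 6.47×127 + 5.34×17 + 5.12×144 + 2.18×321 = 787.54 + 821.69 + 90.78 + 737.28 + 699.78 = 3137.07
Index = 3956.4 / 3137.07 × 100 = 126.1177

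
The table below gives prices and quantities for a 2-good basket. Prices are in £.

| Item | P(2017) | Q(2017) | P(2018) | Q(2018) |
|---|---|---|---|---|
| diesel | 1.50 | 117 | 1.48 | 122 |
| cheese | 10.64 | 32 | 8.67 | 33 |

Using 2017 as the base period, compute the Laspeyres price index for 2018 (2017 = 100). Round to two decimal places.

Laspeyres price index uses base-period quantities as weights.
ΣP(2018)·Q(2017) = 1.48×117 + 8.67×32 = 173.16 + 277.44 = 450.6
ΣP(2017)·Q(2017) = 1.50×117 + 10.64×32 = 175.5 + 340.48 = 515.98
Index = 450.6 / 515.98 × 100 = 87.3290

87.33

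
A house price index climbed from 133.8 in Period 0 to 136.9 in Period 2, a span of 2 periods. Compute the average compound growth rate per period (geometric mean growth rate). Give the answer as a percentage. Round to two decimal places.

Growth factor = (136.9/133.8)^(1/2) = (1.023169)^(1/2) = 1.011518
Growth rate = 1.011518 − 1 = 0.011518 = 1.1518%

1.15%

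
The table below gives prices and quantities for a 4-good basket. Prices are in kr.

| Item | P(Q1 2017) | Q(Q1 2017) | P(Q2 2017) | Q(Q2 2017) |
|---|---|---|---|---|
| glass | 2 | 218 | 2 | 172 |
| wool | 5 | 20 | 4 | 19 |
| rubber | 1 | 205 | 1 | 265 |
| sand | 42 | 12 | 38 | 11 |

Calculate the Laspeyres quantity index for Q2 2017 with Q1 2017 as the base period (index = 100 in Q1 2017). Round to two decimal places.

Laspeyres quantity index uses base-period prices as weights.
ΣP(Q1 2017)·Q(Q2 2017) = 2×172 + 5×19 + 1×265 + 42×11 = 344 + 95 + 265 + 462 = 1166
ΣP(Q1 2017)·Q(Q1 2017) = 2×218 + 5×20 + 1×205 + 42×12 = 436 + 100 + 205 + 504 = 1245
Index = 1166 / 1245 × 100 = 93.6546

93.65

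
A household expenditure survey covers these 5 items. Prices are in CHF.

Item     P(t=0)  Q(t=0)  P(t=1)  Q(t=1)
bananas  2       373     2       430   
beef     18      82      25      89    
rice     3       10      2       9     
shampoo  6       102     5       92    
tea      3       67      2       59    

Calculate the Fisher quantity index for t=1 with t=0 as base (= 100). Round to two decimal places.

105.69

Laspeyres component (base-period weights):
ΣP(t=0)Q(t=1) = 2×430 + 18×89 + 3×9 + 6×92 + 3×59 = 860 + 1602 + 27 + 552 + 177 = 3218
ΣP(t=0)Q(t=0) = 2×373 + 18×82 + 3×10 + 6×102 + 3×67 = 746 + 1476 + 30 + 612 + 201 = 3065
L = 3218 / 3065 × 100 = 104.9918
Paasche component (current-period weights):
ΣP(t=1)Q(t=1) = 2×430 + 25×89 + 2×9 + 5×92 + 2×59 = 860 + 2225 + 18 + 460 + 118 = 3681
ΣP(t=1)Q(t=0) = 2×373 + 25×82 + 2×10 + 5×102 + 2×67 = 746 + 2050 + 20 + 510 + 134 = 3460
P = 3681 / 3460 × 100 = 106.3873
Fisher = √(L × P) = √(104.9918 × 106.3873) = 105.6873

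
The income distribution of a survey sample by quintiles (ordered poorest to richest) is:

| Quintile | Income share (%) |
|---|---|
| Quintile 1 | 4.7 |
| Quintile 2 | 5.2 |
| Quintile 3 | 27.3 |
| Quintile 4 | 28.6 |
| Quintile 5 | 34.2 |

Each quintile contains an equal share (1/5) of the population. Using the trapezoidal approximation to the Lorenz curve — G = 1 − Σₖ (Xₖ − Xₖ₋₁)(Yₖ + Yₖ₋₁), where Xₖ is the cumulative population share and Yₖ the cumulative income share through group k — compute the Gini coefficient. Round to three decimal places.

Cumulative income shares Yₖ: 0.0470, 0.0990, 0.3720, 0.6580, 1.0000
Σ (Xₖ−Xₖ₋₁)(Yₖ+Yₖ₋₁) = (1/5)(0.0470+0.0000) + (1/5)(0.0990+0.0470) + (1/5)(0.3720+0.0990) + (1/5)(0.6580+0.3720) + (1/5)(1.0000+0.6580)
  = 0.0094 + 0.0292 + 0.0942 + 0.2060 + 0.3316 = 0.6704
G = 1 − 0.6704 = 0.3296

0.330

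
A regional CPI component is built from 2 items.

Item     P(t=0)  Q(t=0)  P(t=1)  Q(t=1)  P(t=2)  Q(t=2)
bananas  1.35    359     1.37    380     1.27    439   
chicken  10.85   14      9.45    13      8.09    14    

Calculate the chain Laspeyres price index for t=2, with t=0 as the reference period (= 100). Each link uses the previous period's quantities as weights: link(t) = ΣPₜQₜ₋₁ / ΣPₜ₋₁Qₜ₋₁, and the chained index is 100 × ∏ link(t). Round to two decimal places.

89.56

Link t=0→t=1:
ΣP(t=1)Q(t=0) = 1.37×359 + 9.45×14 = 491.83 + 132.3 = 624.13
ΣP(t=0)Q(t=0) = 1.35×359 + 10.85×14 = 484.65 + 151.9 = 636.55
link = 624.13/636.55 = 0.980489
Link t=1→t=2:
ΣP(t=2)Q(t=1) = 1.27×380 + 8.09×13 = 482.6 + 105.17 = 587.77
ΣP(t=1)Q(t=1) = 1.37×380 + 9.45×13 = 520.6 + 122.85 = 643.45
link = 587.77/643.45 = 0.913466
Chained index = 100 × 0.980489 × 0.913466 = 89.5643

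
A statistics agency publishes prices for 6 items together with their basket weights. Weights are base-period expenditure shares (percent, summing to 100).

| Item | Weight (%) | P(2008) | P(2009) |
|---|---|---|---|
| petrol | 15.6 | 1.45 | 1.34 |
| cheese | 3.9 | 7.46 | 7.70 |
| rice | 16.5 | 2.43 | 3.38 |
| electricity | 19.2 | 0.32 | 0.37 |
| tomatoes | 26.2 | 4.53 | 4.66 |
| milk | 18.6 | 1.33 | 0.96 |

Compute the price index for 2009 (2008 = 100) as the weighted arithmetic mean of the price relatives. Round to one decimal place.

104.0

petrol: 15.6 × (1.34/1.45) = 15.6 × 0.924138 = 14.4166
cheese: 3.9 × (7.70/7.46) = 3.9 × 1.032172 = 4.0255
rice: 16.5 × (3.38/2.43) = 16.5 × 1.390947 = 22.9506
electricity: 19.2 × (0.37/0.32) = 19.2 × 1.156250 = 22.2000
tomatoes: 26.2 × (4.66/4.53) = 26.2 × 1.028698 = 26.9519
milk: 18.6 × (0.96/1.33) = 18.6 × 0.721805 = 13.4256
Index = Σ wᵢ·(p₁ᵢ/p₀ᵢ) = 14.4166 + 4.0255 + 22.9506 + 22.2000 + 26.9519 + 13.4256 = 103.9701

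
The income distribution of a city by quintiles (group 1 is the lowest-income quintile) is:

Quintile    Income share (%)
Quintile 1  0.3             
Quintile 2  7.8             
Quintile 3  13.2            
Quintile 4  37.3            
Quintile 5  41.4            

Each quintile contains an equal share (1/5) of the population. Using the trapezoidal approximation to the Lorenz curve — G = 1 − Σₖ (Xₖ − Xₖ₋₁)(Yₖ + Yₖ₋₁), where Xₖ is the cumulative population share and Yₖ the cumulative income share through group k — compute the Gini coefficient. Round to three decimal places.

Cumulative income shares Yₖ: 0.0030, 0.0810, 0.2130, 0.5860, 1.0000
Σ (Xₖ−Xₖ₋₁)(Yₖ+Yₖ₋₁) = (1/5)(0.0030+0.0000) + (1/5)(0.0810+0.0030) + (1/5)(0.2130+0.0810) + (1/5)(0.5860+0.2130) + (1/5)(1.0000+0.5860)
  = 0.0006 + 0.0168 + 0.0588 + 0.1598 + 0.3172 = 0.5532
G = 1 − 0.5532 = 0.4468

0.447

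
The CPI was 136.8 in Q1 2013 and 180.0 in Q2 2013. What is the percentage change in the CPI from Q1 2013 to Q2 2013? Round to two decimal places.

31.58%

Change = (180.0 − 136.8) / 136.8 × 100
       = 43.2 / 136.8 × 100 = 31.5789%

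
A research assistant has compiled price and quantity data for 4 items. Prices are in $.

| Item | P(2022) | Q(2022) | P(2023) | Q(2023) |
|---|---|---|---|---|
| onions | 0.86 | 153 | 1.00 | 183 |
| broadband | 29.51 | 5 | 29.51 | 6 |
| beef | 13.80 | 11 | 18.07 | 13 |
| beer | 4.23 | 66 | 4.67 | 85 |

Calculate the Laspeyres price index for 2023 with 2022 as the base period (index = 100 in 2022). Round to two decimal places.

Laspeyres price index uses base-period quantities as weights.
ΣP(2023)·Q(2022) = 1.00×153 + 29.51×5 + 18.07×11 + 4.67×66 = 153 + 147.55 + 198.77 + 308.22 = 807.54
ΣP(2022)·Q(2022) = 0.86×153 + 29.51×5 + 13.80×11 + 4.23×66 = 131.58 + 147.55 + 151.8 + 279.18 = 710.11
Index = 807.54 / 710.11 × 100 = 113.7204

113.72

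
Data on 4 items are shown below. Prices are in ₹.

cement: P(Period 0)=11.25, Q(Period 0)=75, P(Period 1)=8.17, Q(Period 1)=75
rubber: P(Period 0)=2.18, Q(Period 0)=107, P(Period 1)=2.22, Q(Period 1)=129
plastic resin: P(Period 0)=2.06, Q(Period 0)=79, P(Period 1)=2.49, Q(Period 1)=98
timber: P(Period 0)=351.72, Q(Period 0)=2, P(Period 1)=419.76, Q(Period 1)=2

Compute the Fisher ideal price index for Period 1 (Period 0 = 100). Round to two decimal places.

97.37

Laspeyres component (base-period weights):
ΣP(Period 1)Q(Period 0) = 8.17×75 + 2.22×107 + 2.49×79 + 419.76×2 = 612.75 + 237.54 + 196.71 + 839.52 = 1886.52
ΣP(Period 0)Q(Period 0) = 11.25×75 + 2.18×107 + 2.06×79 + 351.72×2 = 843.75 + 233.26 + 162.74 + 703.44 = 1943.19
L = 1886.52 / 1943.19 × 100 = 97.0837
Paasche component (current-period weights):
ΣP(Period 1)Q(Period 1) = 8.17×75 + 2.22×129 + 2.49×98 + 419.76×2 = 612.75 + 286.38 + 244.02 + 839.52 = 1982.67
ΣP(Period 0)Q(Period 1) = 11.25×75 + 2.18×129 + 2.06×98 + 351.72×2 = 843.75 + 281.22 + 201.88 + 703.44 = 2030.29
P = 1982.67 / 2030.29 × 100 = 97.6545
Fisher = √(L × P) = √(97.0837 × 97.6545) = 97.3687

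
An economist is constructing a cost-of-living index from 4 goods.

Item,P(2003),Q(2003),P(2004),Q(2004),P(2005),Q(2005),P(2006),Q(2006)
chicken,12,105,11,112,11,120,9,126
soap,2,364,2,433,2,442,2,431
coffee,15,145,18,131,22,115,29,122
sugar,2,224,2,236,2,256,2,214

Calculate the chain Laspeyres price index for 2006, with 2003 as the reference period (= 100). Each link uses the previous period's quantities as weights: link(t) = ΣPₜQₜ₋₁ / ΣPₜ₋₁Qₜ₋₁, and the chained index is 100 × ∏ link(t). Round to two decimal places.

Link 2003→2004:
ΣP(2004)Q(2003) = 11×105 + 2×364 + 18×145 + 2×224 = 1155 + 728 + 2610 + 448 = 4941
ΣP(2003)Q(2003) = 12×105 + 2×364 + 15×145 + 2×224 = 1260 + 728 + 2175 + 448 = 4611
link = 4941/4611 = 1.071568
Link 2004→2005:
ΣP(2005)Q(2004) = 11×112 + 2×433 + 22×131 + 2×236 = 1232 + 866 + 2882 + 472 = 5452
ΣP(2004)Q(2004) = 11×112 + 2×433 + 18×131 + 2×236 = 1232 + 866 + 2358 + 472 = 4928
link = 5452/4928 = 1.106331
Link 2005→2006:
ΣP(2006)Q(2005) = 9×120 + 2×442 + 29×115 + 2×256 = 1080 + 884 + 3335 + 512 = 5811
ΣP(2005)Q(2005) = 11×120 + 2×442 + 22×115 + 2×256 = 1320 + 884 + 2530 + 512 = 5246
link = 5811/5246 = 1.107701
Chained index = 100 × 1.071568 × 1.106331 × 1.107701 = 131.3190

131.32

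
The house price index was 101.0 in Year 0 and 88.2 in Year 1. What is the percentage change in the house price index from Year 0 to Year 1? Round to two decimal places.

Change = (88.2 − 101.0) / 101.0 × 100
       = -12.8 / 101.0 × 100 = -12.6733%

-12.67%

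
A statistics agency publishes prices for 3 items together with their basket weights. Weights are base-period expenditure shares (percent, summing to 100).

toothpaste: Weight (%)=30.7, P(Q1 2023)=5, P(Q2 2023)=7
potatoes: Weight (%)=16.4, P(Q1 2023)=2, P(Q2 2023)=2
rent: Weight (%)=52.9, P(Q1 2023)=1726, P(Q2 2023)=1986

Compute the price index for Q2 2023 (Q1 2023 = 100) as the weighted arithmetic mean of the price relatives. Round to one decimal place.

120.2

toothpaste: 30.7 × (7/5) = 30.7 × 1.400000 = 42.9800
potatoes: 16.4 × (2/2) = 16.4 × 1.000000 = 16.4000
rent: 52.9 × (1986/1726) = 52.9 × 1.150637 = 60.8687
Index = Σ wᵢ·(p₁ᵢ/p₀ᵢ) = 42.9800 + 16.4000 + 60.8687 = 120.2487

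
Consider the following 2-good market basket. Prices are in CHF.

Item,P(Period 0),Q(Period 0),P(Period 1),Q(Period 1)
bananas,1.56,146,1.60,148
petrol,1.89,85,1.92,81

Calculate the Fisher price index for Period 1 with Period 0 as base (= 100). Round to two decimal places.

102.17

Laspeyres component (base-period weights):
ΣP(Period 1)Q(Period 0) = 1.60×146 + 1.92×85 = 233.6 + 163.2 = 396.8
ΣP(Period 0)Q(Period 0) = 1.56×146 + 1.89×85 = 227.76 + 160.65 = 388.41
L = 396.8 / 388.41 × 100 = 102.1601
Paasche component (current-period weights):
ΣP(Period 1)Q(Period 1) = 1.60×148 + 1.92×81 = 236.8 + 155.52 = 392.32
ΣP(Period 0)Q(Period 1) = 1.56×148 + 1.89×81 = 230.88 + 153.09 = 383.97
P = 392.32 / 383.97 × 100 = 102.1746
Fisher = √(L × P) = √(102.1601 × 102.1746) = 102.1674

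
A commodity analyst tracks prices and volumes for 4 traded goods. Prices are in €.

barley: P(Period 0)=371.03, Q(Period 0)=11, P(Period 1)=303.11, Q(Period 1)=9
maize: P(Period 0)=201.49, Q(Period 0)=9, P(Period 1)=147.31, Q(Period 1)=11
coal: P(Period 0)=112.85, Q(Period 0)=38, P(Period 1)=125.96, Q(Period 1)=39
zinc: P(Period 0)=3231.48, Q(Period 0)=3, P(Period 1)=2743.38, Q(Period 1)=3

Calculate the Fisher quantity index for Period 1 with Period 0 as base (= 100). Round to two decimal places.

98.91

Laspeyres component (base-period weights):
ΣP(Period 0)Q(Period 1) = 371.03×9 + 201.49×11 + 112.85×39 + 3231.48×3 = 3339.27 + 2216.39 + 4401.15 + 9694.44 = 19651.25
ΣP(Period 0)Q(Period 0) = 371.03×11 + 201.49×9 + 112.85×38 + 3231.48×3 = 4081.33 + 1813.41 + 4288.3 + 9694.44 = 19877.48
L = 19651.25 / 19877.48 × 100 = 98.8619
Paasche component (current-period weights):
ΣP(Period 1)Q(Period 1) = 303.11×9 + 147.31×11 + 125.96×39 + 2743.38×3 = 2727.99 + 1620.41 + 4912.44 + 8230.14 = 17490.98
ΣP(Period 1)Q(Period 0) = 303.11×11 + 147.31×9 + 125.96×38 + 2743.38×3 = 3334.21 + 1325.79 + 4786.48 + 8230.14 = 17676.62
P = 17490.98 / 17676.62 × 100 = 98.9498
Fisher = √(L × P) = √(98.8619 × 98.9498) = 98.9058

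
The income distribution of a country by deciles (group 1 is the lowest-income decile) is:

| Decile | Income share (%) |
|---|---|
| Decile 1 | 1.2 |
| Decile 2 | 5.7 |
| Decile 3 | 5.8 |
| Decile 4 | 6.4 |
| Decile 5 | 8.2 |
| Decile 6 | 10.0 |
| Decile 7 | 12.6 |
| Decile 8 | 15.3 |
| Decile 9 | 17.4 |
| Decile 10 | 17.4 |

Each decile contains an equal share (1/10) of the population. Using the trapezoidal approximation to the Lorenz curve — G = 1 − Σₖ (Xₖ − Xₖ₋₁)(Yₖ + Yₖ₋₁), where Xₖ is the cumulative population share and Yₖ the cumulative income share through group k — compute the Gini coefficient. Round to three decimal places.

Cumulative income shares Yₖ: 0.0120, 0.0690, 0.1270, 0.1910, 0.2730, 0.3730, 0.4990, 0.6520, 0.8260, 1.0000
Σ (Xₖ−Xₖ₋₁)(Yₖ+Yₖ₋₁) = (1/10)(0.0120+0.0000) + (1/10)(0.0690+0.0120) + (1/10)(0.1270+0.0690) + (1/10)(0.1910+0.1270) + (1/10)(0.2730+0.1910) + (1/10)(0.3730+0.2730) + (1/10)(0.4990+0.3730) + (1/10)(0.6520+0.4990) + (1/10)(0.8260+0.6520) + (1/10)(1.0000+0.8260)
  = 0.0012 + 0.0081 + 0.0196 + 0.0318 + 0.0464 + 0.0646 + 0.0872 + 0.1151 + 0.1478 + 0.1826 = 0.7044
G = 1 − 0.7044 = 0.2956

0.296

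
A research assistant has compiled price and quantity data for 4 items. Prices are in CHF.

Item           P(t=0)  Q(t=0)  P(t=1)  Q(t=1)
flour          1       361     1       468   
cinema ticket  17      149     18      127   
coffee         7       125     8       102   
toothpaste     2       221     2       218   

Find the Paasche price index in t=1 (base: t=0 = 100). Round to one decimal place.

106.1

Paasche price index uses current-period quantities as weights.
ΣP(t=1)·Q(t=1) = 1×468 + 18×127 + 8×102 + 2×218 = 468 + 2286 + 816 + 436 = 4006
ΣP(t=0)·Q(t=1) = 1×468 + 17×127 + 7×102 + 2×218 = 468 + 2159 + 714 + 436 = 3777
Index = 4006 / 3777 × 100 = 106.0630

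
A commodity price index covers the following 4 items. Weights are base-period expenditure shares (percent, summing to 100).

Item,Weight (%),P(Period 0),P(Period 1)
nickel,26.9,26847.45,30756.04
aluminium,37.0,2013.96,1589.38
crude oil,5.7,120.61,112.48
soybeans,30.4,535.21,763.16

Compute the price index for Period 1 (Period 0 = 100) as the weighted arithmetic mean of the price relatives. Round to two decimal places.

nickel: 26.9 × (30756.04/26847.45) = 26.9 × 1.145585 = 30.8162
aluminium: 37.0 × (1589.38/2013.96) = 37.0 × 0.789182 = 29.1997
crude oil: 5.7 × (112.48/120.61) = 5.7 × 0.932593 = 5.3158
soybeans: 30.4 × (763.16/535.21) = 30.4 × 1.425908 = 43.3476
Index = Σ wᵢ·(p₁ᵢ/p₀ᵢ) = 30.8162 + 29.1997 + 5.3158 + 43.3476 = 108.6793

108.68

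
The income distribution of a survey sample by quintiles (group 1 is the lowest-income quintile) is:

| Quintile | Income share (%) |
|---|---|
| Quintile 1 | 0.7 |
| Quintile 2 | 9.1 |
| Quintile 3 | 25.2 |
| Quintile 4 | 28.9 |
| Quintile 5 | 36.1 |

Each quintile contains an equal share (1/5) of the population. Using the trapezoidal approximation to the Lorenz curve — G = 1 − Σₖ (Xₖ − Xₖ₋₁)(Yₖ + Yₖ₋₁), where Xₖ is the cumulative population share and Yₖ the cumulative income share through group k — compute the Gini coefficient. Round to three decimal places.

Cumulative income shares Yₖ: 0.0070, 0.0980, 0.3500, 0.6390, 1.0000
Σ (Xₖ−Xₖ₋₁)(Yₖ+Yₖ₋₁) = (1/5)(0.0070+0.0000) + (1/5)(0.0980+0.0070) + (1/5)(0.3500+0.0980) + (1/5)(0.6390+0.3500) + (1/5)(1.0000+0.6390)
  = 0.0014 + 0.0210 + 0.0896 + 0.1978 + 0.3278 = 0.6376
G = 1 − 0.6376 = 0.3624

0.362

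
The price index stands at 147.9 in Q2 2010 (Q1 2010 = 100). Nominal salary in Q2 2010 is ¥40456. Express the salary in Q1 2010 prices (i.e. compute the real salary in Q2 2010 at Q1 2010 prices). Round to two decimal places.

27353.62

Real = Nominal ÷ (Index/100) = 40456 ÷ (147.9/100)
     = 40456 ÷ 1.479 = 27353.6173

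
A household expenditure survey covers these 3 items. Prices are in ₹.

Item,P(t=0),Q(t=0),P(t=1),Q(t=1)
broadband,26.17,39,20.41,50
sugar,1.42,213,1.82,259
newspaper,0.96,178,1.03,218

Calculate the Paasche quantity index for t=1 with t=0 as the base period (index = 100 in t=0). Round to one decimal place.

Paasche quantity index uses current-period prices as weights.
ΣP(t=1)·Q(t=1) = 20.41×50 + 1.82×259 + 1.03×218 = 1020.5 + 471.38 + 224.54 = 1716.42
ΣP(t=1)·Q(t=0) = 20.41×39 + 1.82×213 + 1.03×178 = 795.99 + 387.66 + 183.34 = 1366.99
Index = 1716.42 / 1366.99 × 100 = 125.5620

125.6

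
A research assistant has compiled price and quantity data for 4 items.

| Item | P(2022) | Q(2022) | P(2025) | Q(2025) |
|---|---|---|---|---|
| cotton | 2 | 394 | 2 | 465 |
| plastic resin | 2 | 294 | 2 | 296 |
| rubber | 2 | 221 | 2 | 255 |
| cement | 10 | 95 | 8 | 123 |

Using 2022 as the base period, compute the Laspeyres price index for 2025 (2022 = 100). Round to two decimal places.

93.14

Laspeyres price index uses base-period quantities as weights.
ΣP(2025)·Q(2022) = 2×394 + 2×294 + 2×221 + 8×95 = 788 + 588 + 442 + 760 = 2578
ΣP(2022)·Q(2022) = 2×394 + 2×294 + 2×221 + 10×95 = 788 + 588 + 442 + 950 = 2768
Index = 2578 / 2768 × 100 = 93.1358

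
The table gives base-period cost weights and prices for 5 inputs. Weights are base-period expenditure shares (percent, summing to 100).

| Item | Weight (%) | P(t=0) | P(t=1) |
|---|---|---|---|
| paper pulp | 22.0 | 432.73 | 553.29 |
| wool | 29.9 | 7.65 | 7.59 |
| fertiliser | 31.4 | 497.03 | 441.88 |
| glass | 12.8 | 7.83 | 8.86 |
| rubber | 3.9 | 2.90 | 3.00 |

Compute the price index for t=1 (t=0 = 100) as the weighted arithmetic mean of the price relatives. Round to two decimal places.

104.23

paper pulp: 22.0 × (553.29/432.73) = 22.0 × 1.278603 = 28.1293
wool: 29.9 × (7.59/7.65) = 29.9 × 0.992157 = 29.6655
fertiliser: 31.4 × (441.88/497.03) = 31.4 × 0.889041 = 27.9159
glass: 12.8 × (8.86/7.83) = 12.8 × 1.131545 = 14.4838
rubber: 3.9 × (3.00/2.90) = 3.9 × 1.034483 = 4.0345
Index = Σ wᵢ·(p₁ᵢ/p₀ᵢ) = 28.1293 + 29.6655 + 27.9159 + 14.4838 + 4.0345 = 104.2289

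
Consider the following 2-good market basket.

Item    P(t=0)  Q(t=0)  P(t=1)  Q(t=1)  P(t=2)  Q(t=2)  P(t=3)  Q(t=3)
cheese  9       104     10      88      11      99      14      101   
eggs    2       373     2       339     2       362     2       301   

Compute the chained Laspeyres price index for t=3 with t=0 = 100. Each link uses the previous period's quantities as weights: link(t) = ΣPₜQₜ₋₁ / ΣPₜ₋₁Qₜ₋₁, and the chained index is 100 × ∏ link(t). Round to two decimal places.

130.56

Link t=0→t=1:
ΣP(t=1)Q(t=0) = 10×104 + 2×373 = 1040 + 746 = 1786
ΣP(t=0)Q(t=0) = 9×104 + 2×373 = 936 + 746 = 1682
link = 1786/1682 = 1.061831
Link t=1→t=2:
ΣP(t=2)Q(t=1) = 11×88 + 2×339 = 968 + 678 = 1646
ΣP(t=1)Q(t=1) = 10×88 + 2×339 = 880 + 678 = 1558
link = 1646/1558 = 1.056483
Link t=2→t=3:
ΣP(t=3)Q(t=2) = 14×99 + 2×362 = 1386 + 724 = 2110
ΣP(t=2)Q(t=2) = 11×99 + 2×362 = 1089 + 724 = 1813
link = 2110/1813 = 1.163817
Chained index = 100 × 1.061831 × 1.056483 × 1.163817 = 130.5577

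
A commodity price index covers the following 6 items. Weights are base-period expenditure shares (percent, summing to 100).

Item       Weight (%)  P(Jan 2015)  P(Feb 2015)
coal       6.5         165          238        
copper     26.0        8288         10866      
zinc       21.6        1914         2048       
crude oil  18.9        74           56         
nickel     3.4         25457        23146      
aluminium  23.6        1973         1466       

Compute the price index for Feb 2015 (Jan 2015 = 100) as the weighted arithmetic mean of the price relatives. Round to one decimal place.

coal: 6.5 × (238/165) = 6.5 × 1.442424 = 9.3758
copper: 26.0 × (10866/8288) = 26.0 × 1.311052 = 34.0874
zinc: 21.6 × (2048/1914) = 21.6 × 1.070010 = 23.1122
crude oil: 18.9 × (56/74) = 18.9 × 0.756757 = 14.3027
nickel: 3.4 × (23146/25457) = 3.4 × 0.909219 = 3.0913
aluminium: 23.6 × (1466/1973) = 23.6 × 0.743031 = 17.5355
Index = Σ wᵢ·(p₁ᵢ/p₀ᵢ) = 9.3758 + 34.0874 + 23.1122 + 14.3027 + 3.0913 + 17.5355 = 101.5049

101.5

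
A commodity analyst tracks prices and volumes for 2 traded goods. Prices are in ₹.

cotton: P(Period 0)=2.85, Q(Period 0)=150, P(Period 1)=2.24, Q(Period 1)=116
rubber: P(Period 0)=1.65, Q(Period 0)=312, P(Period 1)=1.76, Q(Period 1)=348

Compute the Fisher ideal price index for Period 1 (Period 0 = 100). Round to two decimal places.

Laspeyres component (base-period weights):
ΣP(Period 1)Q(Period 0) = 2.24×150 + 1.76×312 = 336 + 549.12 = 885.12
ΣP(Period 0)Q(Period 0) = 2.85×150 + 1.65×312 = 427.5 + 514.8 = 942.3
L = 885.12 / 942.3 × 100 = 93.9319
Paasche component (current-period weights):
ΣP(Period 1)Q(Period 1) = 2.24×116 + 1.76×348 = 259.84 + 612.48 = 872.32
ΣP(Period 0)Q(Period 1) = 2.85×116 + 1.65×348 = 330.6 + 574.2 = 904.8
P = 872.32 / 904.8 × 100 = 96.4103
Fisher = √(L × P) = √(93.9319 × 96.4103) = 95.1630

95.16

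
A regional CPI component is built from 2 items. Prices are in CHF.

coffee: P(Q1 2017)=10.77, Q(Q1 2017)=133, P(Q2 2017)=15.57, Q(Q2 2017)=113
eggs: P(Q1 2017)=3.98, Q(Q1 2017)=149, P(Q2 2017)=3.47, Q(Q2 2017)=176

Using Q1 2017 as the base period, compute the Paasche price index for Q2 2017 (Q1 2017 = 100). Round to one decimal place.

Paasche price index uses current-period quantities as weights.
ΣP(Q2 2017)·Q(Q2 2017) = 15.57×113 + 3.47×176 = 1759.41 + 610.72 = 2370.13
ΣP(Q1 2017)·Q(Q2 2017) = 10.77×113 + 3.98×176 = 1217.01 + 700.48 = 1917.49
Index = 2370.13 / 1917.49 × 100 = 123.6059

123.6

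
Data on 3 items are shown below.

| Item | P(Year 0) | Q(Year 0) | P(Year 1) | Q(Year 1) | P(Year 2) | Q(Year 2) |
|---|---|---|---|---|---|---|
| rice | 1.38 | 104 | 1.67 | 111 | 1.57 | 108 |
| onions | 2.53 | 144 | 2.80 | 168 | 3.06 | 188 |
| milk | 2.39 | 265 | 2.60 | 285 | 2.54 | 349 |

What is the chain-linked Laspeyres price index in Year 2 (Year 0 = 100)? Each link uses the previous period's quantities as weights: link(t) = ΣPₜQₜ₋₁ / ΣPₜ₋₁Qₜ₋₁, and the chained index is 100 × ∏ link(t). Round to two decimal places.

112.16

Link Year 0→Year 1:
ΣP(Year 1)Q(Year 0) = 1.67×104 + 2.80×144 + 2.60×265 = 173.68 + 403.2 + 689 = 1265.88
ΣP(Year 0)Q(Year 0) = 1.38×104 + 2.53×144 + 2.39×265 = 143.52 + 364.32 + 633.35 = 1141.19
link = 1265.88/1141.19 = 1.109263
Link Year 1→Year 2:
ΣP(Year 2)Q(Year 1) = 1.57×111 + 3.06×168 + 2.54×285 = 174.27 + 514.08 + 723.9 = 1412.25
ΣP(Year 1)Q(Year 1) = 1.67×111 + 2.80×168 + 2.60×285 = 185.37 + 470.4 + 741 = 1396.77
link = 1412.25/1396.77 = 1.011083
Chained index = 100 × 1.109263 × 1.011083 = 112.1557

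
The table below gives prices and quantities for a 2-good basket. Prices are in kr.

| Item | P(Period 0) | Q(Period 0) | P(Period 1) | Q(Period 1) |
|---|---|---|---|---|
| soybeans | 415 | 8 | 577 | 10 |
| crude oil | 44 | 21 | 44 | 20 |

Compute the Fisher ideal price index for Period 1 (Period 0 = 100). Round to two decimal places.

Laspeyres component (base-period weights):
ΣP(Period 1)Q(Period 0) = 577×8 + 44×21 = 4616 + 924 = 5540
ΣP(Period 0)Q(Period 0) = 415×8 + 44×21 = 3320 + 924 = 4244
L = 5540 / 4244 × 100 = 130.5372
Paasche component (current-period weights):
ΣP(Period 1)Q(Period 1) = 577×10 + 44×20 = 5770 + 880 = 6650
ΣP(Period 0)Q(Period 1) = 415×10 + 44×20 = 4150 + 880 = 5030
P = 6650 / 5030 × 100 = 132.2068
Fisher = √(L × P) = √(130.5372 × 132.2068) = 131.3693

131.37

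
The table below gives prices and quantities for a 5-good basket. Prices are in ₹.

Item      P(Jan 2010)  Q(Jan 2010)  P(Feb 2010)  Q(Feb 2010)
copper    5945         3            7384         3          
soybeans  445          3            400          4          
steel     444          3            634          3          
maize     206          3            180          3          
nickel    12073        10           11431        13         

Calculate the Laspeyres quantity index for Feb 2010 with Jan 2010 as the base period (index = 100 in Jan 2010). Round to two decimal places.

Laspeyres quantity index uses base-period prices as weights.
ΣP(Jan 2010)·Q(Feb 2010) = 5945×3 + 445×4 + 444×3 + 206×3 + 12073×13 = 17835 + 1780 + 1332 + 618 + 156949 = 178514
ΣP(Jan 2010)·Q(Jan 2010) = 5945×3 + 445×3 + 444×3 + 206×3 + 12073×10 = 17835 + 1335 + 1332 + 618 + 120730 = 141850
Index = 178514 / 141850 × 100 = 125.8470

125.85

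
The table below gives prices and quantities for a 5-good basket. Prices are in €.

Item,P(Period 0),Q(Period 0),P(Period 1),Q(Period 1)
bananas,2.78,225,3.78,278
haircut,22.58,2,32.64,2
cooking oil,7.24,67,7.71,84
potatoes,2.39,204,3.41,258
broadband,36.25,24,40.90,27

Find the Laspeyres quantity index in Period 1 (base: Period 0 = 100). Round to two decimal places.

120.22

Laspeyres quantity index uses base-period prices as weights.
ΣP(Period 0)·Q(Period 1) = 2.78×278 + 22.58×2 + 7.24×84 + 2.39×258 + 36.25×27 = 772.84 + 45.16 + 608.16 + 616.62 + 978.75 = 3021.53
ΣP(Period 0)·Q(Period 0) = 2.78×225 + 22.58×2 + 7.24×67 + 2.39×204 + 36.25×24 = 625.5 + 45.16 + 485.08 + 487.56 + 870 = 2513.3
Index = 3021.53 / 2513.3 × 100 = 120.2216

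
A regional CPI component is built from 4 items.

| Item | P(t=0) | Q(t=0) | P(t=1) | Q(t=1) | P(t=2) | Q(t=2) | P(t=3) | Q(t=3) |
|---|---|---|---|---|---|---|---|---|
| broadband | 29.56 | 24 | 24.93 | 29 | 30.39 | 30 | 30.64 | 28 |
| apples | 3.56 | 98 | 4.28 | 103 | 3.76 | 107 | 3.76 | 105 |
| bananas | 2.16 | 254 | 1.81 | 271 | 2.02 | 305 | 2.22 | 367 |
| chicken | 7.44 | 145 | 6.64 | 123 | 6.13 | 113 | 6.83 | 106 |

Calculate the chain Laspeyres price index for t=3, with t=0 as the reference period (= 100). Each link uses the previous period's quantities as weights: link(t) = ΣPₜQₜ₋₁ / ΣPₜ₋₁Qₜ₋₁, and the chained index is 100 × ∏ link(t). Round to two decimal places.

Link t=0→t=1:
ΣP(t=1)Q(t=0) = 24.93×24 + 4.28×98 + 1.81×254 + 6.64×145 = 598.32 + 419.44 + 459.74 + 962.8 = 2440.3
ΣP(t=0)Q(t=0) = 29.56×24 + 3.56×98 + 2.16×254 + 7.44×145 = 709.44 + 348.88 + 548.64 + 1078.8 = 2685.76
link = 2440.3/2685.76 = 0.908607
Link t=1→t=2:
ΣP(t=2)Q(t=1) = 30.39×29 + 3.76×103 + 2.02×271 + 6.13×123 = 881.31 + 387.28 + 547.42 + 753.99 = 2570
ΣP(t=1)Q(t=1) = 24.93×29 + 4.28×103 + 1.81×271 + 6.64×123 = 722.97 + 440.84 + 490.51 + 816.72 = 2471.04
link = 2570/2471.04 = 1.040048
Link t=2→t=3:
ΣP(t=3)Q(t=2) = 30.64×30 + 3.76×107 + 2.22×305 + 6.83×113 = 919.2 + 402.32 + 677.1 + 771.79 = 2770.41
ΣP(t=2)Q(t=2) = 30.39×30 + 3.76×107 + 2.02×305 + 6.13×113 = 911.7 + 402.32 + 616.1 + 692.69 = 2622.81
link = 2770.41/2622.81 = 1.056276
Chained index = 100 × 0.908607 × 1.040048 × 1.056276 = 99.8175

99.82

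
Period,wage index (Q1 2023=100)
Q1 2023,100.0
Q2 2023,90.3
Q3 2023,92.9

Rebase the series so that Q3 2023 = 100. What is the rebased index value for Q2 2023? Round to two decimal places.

97.20

Rebased(Q2 2023) = 90.3 / 92.9 × 100 = 97.2013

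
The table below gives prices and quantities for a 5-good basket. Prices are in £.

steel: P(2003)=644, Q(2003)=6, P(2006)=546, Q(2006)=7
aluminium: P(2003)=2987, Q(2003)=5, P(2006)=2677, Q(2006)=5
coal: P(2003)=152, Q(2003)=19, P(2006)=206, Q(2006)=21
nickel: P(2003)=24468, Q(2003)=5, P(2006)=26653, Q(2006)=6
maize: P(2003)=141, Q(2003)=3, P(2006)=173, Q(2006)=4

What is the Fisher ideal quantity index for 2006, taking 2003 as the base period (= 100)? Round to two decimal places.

117.85

Laspeyres component (base-period weights):
ΣP(2003)Q(2006) = 644×7 + 2987×5 + 152×21 + 24468×6 + 141×4 = 4508 + 14935 + 3192 + 146808 + 564 = 170007
ΣP(2003)Q(2003) = 644×6 + 2987×5 + 152×19 + 24468×5 + 141×3 = 3864 + 14935 + 2888 + 122340 + 423 = 144450
L = 170007 / 144450 × 100 = 117.6926
Paasche component (current-period weights):
ΣP(2006)Q(2006) = 546×7 + 2677×5 + 206×21 + 26653×6 + 173×4 = 3822 + 13385 + 4326 + 159918 + 692 = 182143
ΣP(2006)Q(2003) = 546×6 + 2677×5 + 206×19 + 26653×5 + 173×3 = 3276 + 13385 + 3914 + 133265 + 519 = 154359
P = 182143 / 154359 × 100 = 117.9996
Fisher = √(L × P) = √(117.6926 × 117.9996) = 117.8460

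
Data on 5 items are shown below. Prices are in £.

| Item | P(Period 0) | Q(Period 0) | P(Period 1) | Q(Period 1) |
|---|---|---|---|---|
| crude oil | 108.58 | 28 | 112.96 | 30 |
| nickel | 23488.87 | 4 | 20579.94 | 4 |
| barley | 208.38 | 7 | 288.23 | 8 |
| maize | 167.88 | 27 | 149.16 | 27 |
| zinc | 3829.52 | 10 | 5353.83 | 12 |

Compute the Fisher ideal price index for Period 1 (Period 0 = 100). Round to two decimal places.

103.65

Laspeyres component (base-period weights):
ΣP(Period 1)Q(Period 0) = 112.96×28 + 20579.94×4 + 288.23×7 + 149.16×27 + 5353.83×10 = 3162.88 + 82319.76 + 2017.61 + 4027.32 + 53538.3 = 145065.87
ΣP(Period 0)Q(Period 0) = 108.58×28 + 23488.87×4 + 208.38×7 + 167.88×27 + 3829.52×10 = 3040.24 + 93955.48 + 1458.66 + 4532.76 + 38295.2 = 141282.34
L = 145065.87 / 141282.34 × 100 = 102.6780
Paasche component (current-period weights):
ΣP(Period 1)Q(Period 1) = 112.96×30 + 20579.94×4 + 288.23×8 + 149.16×27 + 5353.83×12 = 3388.8 + 82319.76 + 2305.84 + 4027.32 + 64245.96 = 156287.68
ΣP(Period 0)Q(Period 1) = 108.58×30 + 23488.87×4 + 208.38×8 + 167.88×27 + 3829.52×12 = 3257.4 + 93955.48 + 1667.04 + 4532.76 + 45954.24 = 149366.92
P = 156287.68 / 149366.92 × 100 = 104.6334
Fisher = √(L × P) = √(102.6780 × 104.6334) = 103.6511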